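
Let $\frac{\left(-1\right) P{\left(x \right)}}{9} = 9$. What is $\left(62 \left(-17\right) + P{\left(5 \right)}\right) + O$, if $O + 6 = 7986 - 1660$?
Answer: $5185$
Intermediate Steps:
$P{\left(x \right)} = -81$ ($P{\left(x \right)} = \left(-9\right) 9 = -81$)
$O = 6320$ ($O = -6 + \left(7986 - 1660\right) = -6 + 6326 = 6320$)
$\left(62 \left(-17\right) + P{\left(5 \right)}\right) + O = \left(62 \left(-17\right) - 81\right) + 6320 = \left(-1054 - 81\right) + 6320 = -1135 + 6320 = 5185$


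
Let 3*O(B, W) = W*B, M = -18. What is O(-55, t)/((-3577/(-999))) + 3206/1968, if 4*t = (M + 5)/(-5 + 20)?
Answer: 9638689/3519768 ≈ 2.7384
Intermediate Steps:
t = -13/60 (t = ((-18 + 5)/(-5 + 20))/4 = (-13/15)/4 = (-13*1/15)/4 = (1/4)*(-13/15) = -13/60 ≈ -0.21667)
O(B, W) = B*W/3 (O(B, W) = (W*B)/3 = (B*W)/3 = B*W/3)
O(-55, t)/((-3577/(-999))) + 3206/1968 = ((1/3)*(-55)*(-13/60))/((-3577/(-999))) + 3206/1968 = 143/(36*((-3577*(-1/999)))) + 3206*(1/1968) = 143/(36*(3577/999)) + 1603/984 = (143/36)*(999/3577) + 1603/984 = 15873/14308 + 1603/984 = 9638689/3519768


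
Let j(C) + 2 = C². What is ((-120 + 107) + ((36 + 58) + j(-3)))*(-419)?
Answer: -36872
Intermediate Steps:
j(C) = -2 + C²
((-120 + 107) + ((36 + 58) + j(-3)))*(-419) = ((-120 + 107) + ((36 + 58) + (-2 + (-3)²)))*(-419) = (-13 + (94 + (-2 + 9)))*(-419) = (-13 + (94 + 7))*(-419) = (-13 + 101)*(-419) = 88*(-419) = -36872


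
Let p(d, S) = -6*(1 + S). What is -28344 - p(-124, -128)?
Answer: -29106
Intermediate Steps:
p(d, S) = -6 - 6*S
-28344 - p(-124, -128) = -28344 - (-6 - 6*(-128)) = -28344 - (-6 + 768) = -28344 - 1*762 = -28344 - 762 = -29106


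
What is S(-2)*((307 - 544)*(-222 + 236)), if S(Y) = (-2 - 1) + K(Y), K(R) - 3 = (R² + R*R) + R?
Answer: -19908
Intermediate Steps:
K(R) = 3 + R + 2*R² (K(R) = 3 + ((R² + R*R) + R) = 3 + ((R² + R²) + R) = 3 + (2*R² + R) = 3 + (R + 2*R²) = 3 + R + 2*R²)
S(Y) = Y + 2*Y² (S(Y) = (-2 - 1) + (3 + Y + 2*Y²) = -3 + (3 + Y + 2*Y²) = Y + 2*Y²)
S(-2)*((307 - 544)*(-222 + 236)) = (-2*(1 + 2*(-2)))*((307 - 544)*(-222 + 236)) = (-2*(1 - 4))*(-237*14) = -2*(-3)*(-3318) = 6*(-3318) = -19908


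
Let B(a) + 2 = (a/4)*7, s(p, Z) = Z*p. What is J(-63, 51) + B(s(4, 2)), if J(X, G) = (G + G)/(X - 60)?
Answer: 458/41 ≈ 11.171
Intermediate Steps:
J(X, G) = 2*G/(-60 + X) (J(X, G) = (2*G)/(-60 + X) = 2*G/(-60 + X))
B(a) = -2 + 7*a/4 (B(a) = -2 + (a/4)*7 = -2 + 7*a/4)
J(-63, 51) + B(s(4, 2)) = 2*51/(-60 - 63) + (-2 + 7*(2*4)/4) = 2*51/(-123) + (-2 + (7/4)*8) = 2*51*(-1/123) + (-2 + 14) = -34/41 + 12 = 458/41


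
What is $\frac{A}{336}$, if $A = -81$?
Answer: $- \frac{27}{112} \approx -0.24107$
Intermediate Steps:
$\frac{A}{336} = \frac{1}{336} \left(-81\right) = - \frac{27}{112}$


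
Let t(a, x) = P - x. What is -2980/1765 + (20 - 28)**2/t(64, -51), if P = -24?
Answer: 6500/9531 ≈ 0.68198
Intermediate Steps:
t(a, x) = -24 - x
-2980/1765 + (20 - 28)**2/t(64, -51) = -2980/1765 + (20 - 28)**2/(-24 - 1*(-51)) = -2980*1/1765 + (-8)**2/(-24 + 51) = -596/353 + 64/27 = 6500/9531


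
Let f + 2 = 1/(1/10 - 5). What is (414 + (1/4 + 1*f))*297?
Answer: 23986017/196 ≈ 1.2238e+5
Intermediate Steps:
f = -108/49 (f = -2 + 1/(1/10 - 5) = -2 + 1/(⅒ - 5) = -2 + 1/(-49/10) = -2 - 10/49 = -108/49 ≈ -2.2041)
(414 + (1/4 + 1*f))*297 = (414 + (1/4 + 1*(-108/49)))*297 = (414 + (¼ - 108/49))*297 = (414 - 383/196)*297 = (80761/196)*297 = 23986017/196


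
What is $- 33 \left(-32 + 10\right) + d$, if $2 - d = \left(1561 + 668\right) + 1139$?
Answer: $-2640$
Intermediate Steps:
$d = -3366$ ($d = 2 - \left(\left(1561 + 668\right) + 1139\right) = 2 - \left(2229 + 1139\right) = 2 - 3368 = -3366$)
$- 33 \left(-32 + 10\right) + d = - 33 \left(-32 + 10\right) - 3366 = \left(-33\right) \left(-22\right) - 3366 = 726 - 3366 = -2640$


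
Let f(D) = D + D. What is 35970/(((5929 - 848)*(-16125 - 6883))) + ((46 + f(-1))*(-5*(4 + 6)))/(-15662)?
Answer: 64156165865/457736233744 ≈ 0.14016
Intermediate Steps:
f(D) = 2*D
35970/(((5929 - 848)*(-16125 - 6883))) + ((46 + f(-1))*(-5*(4 + 6)))/(-15662) = 35970/(((5929 - 848)*(-16125 - 6883))) + ((46 + 2*(-1))*(-5*(4 + 6)))/(-15662) = 35970/((5081*(-23008))) + ((46 - 2)*(-5*10))*(-1/15662) = 35970/(-116903648) + (44*(-50))*(-1/15662) = 35970*(-1/116903648) - 2200*(-1/15662) = -17985/58451824 + 1100/7831 = 64156165865/457736233744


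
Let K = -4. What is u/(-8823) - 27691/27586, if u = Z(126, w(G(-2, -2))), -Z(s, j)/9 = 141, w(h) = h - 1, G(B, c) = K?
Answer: -69770353/81130426 ≈ -0.85998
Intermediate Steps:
G(B, c) = -4
w(h) = -1 + h
Z(s, j) = -1269 (Z(s, j) = -9*141 = -1269)
u = -1269
u/(-8823) - 27691/27586 = -1269/(-8823) - 27691/27586 = -1269*(-1/8823) - 27691*1/27586 = 423/2941 - 27691/27586 = -69770353/81130426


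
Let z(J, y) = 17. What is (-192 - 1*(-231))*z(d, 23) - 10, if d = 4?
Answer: 653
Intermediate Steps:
(-192 - 1*(-231))*z(d, 23) - 10 = (-192 - 1*(-231))*17 - 10 = (-192 + 231)*17 - 10 = 39*17 - 10 = 663 - 10 = 653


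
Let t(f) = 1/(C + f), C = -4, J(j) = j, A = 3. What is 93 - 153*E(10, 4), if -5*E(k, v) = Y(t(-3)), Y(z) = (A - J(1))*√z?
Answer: 93 + 306*I*√7/35 ≈ 93.0 + 23.131*I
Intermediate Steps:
t(f) = 1/(-4 + f)
Y(z) = 2*√z (Y(z) = (3 - 1*1)*√z = (3 - 1)*√z = 2*√z)
E(k, v) = -2*I*√7/35 (E(k, v) = -2*√(1/(-4 - 3))/5 = -2*√(1/(-7))/5 = -2*√(-⅐)/5 = -2*I*√7/7/5 = -2*I*√7/35)
93 - 153*E(10, 4) = 93 - (-306)*I*√7/35 = 93 + 306*I*√7/35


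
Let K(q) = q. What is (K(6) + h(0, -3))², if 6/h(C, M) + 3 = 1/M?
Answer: 441/25 ≈ 17.640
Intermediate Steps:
h(C, M) = 6/(-3 + 1/M)
(K(6) + h(0, -3))² = (6 - 6*(-3)/(-1 + 3*(-3)))² = (6 - 6*(-3)/(-1 - 9))² = (6 - 6*(-3)/(-10))² = (6 - 6*(-3)*(-⅒))² = (6 - 9/5)² = (21/5)² = 441/25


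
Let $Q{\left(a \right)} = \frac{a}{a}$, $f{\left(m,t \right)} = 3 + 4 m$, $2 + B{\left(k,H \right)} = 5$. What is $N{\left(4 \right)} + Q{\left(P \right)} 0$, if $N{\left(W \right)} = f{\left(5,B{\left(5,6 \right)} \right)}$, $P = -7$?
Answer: $23$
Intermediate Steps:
$B{\left(k,H \right)} = 3$ ($B{\left(k,H \right)} = -2 + 5 = 3$)
$N{\left(W \right)} = 23$ ($N{\left(W \right)} = 3 + 4 \cdot 5 = 3 + 20 = 23$)
$Q{\left(a \right)} = 1$
$N{\left(4 \right)} + Q{\left(P \right)} 0 = 23 + 1 \cdot 0 = 23 + 0 = 23$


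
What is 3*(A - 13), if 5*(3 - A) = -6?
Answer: -132/5 ≈ -26.400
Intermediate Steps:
A = 21/5 (A = 3 - ⅕*(-6) = 3 + 6/5 = 21/5 ≈ 4.2000)
3*(A - 13) = 3*(21/5 - 13) = 3*(-44/5) = -132/5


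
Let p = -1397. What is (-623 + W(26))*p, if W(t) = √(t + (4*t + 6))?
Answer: 870331 - 2794*√34 ≈ 8.5404e+5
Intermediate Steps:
W(t) = √(6 + 5*t) (W(t) = √(t + (6 + 4*t)) = √(6 + 5*t))
(-623 + W(26))*p = (-623 + √(6 + 5*26))*(-1397) = (-623 + √(6 + 130))*(-1397) = (-623 + √136)*(-1397) = (-623 + 2*√34)*(-1397) = 870331 - 2794*√34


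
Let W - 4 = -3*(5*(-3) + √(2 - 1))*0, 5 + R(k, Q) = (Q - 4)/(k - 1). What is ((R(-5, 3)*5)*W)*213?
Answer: -20590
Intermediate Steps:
R(k, Q) = -5 + (-4 + Q)/(-1 + k) (R(k, Q) = -5 + (Q - 4)/(k - 1) = -5 + (-4 + Q)/(-1 + k))
W = 4 (W = 4 - 3*(5*(-3) + √(2 - 1))*0 = 4 - 3*(-15 + √1)*0 = 4 - 3*(-15 + 1)*0 = 4 - 3*(-14)*0 = 4 + 42*0 = 4 + 0 = 4)
((R(-5, 3)*5)*W)*213 = ((((1 + 3 - 5*(-5))/(-1 - 5))*5)*4)*213 = ((((1 + 3 + 25)/(-6))*5)*4)*213 = ((-⅙*29*5)*4)*213 = (-29/6*5*4)*213 = -145/6*4*213 = -290/3*213 = -20590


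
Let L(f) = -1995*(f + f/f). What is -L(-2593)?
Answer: -5171040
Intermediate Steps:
L(f) = -1995 - 1995*f (L(f) = -1995*(f + 1) = -1995*(1 + f) = -1995 - 1995*f)
-L(-2593) = -(-1995 - 1995*(-2593)) = -(-1995 + 5173035) = -1*5171040 = -5171040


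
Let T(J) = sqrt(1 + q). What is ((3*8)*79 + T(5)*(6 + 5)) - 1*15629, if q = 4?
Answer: -13733 + 11*sqrt(5) ≈ -13708.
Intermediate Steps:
T(J) = sqrt(5) (T(J) = sqrt(1 + 4) = sqrt(5))
((3*8)*79 + T(5)*(6 + 5)) - 1*15629 = ((3*8)*79 + sqrt(5)*(6 + 5)) - 1*15629 = (24*79 + sqrt(5)*11) - 15629 = (1896 + 11*sqrt(5)) - 15629 = -13733 + 11*sqrt(5)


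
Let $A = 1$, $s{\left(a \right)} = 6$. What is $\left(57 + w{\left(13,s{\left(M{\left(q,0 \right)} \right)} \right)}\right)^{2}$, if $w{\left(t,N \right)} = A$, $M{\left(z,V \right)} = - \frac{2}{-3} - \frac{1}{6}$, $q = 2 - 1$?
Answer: $3364$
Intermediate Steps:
$q = 1$
$M{\left(z,V \right)} = \frac{1}{2}$ ($M{\left(z,V \right)} = \left(-2\right) \left(- \frac{1}{3}\right) - \frac{1}{6} = \frac{2}{3} - \frac{1}{6} = \frac{1}{2}$)
$w{\left(t,N \right)} = 1$
$\left(57 + w{\left(13,s{\left(M{\left(q,0 \right)} \right)} \right)}\right)^{2} = \left(57 + 1\right)^{2} = 58^{2} = 3364$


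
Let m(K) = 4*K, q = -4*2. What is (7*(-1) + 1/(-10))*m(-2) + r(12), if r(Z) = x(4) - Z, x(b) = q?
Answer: 184/5 ≈ 36.800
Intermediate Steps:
q = -8
x(b) = -8
r(Z) = -8 - Z
(7*(-1) + 1/(-10))*m(-2) + r(12) = (7*(-1) + 1/(-10))*(4*(-2)) + (-8 - 1*12) = (-7 - 1/10)*(-8) + (-8 - 12) = -71/10*(-8) - 20 = 284/5 - 20 = 184/5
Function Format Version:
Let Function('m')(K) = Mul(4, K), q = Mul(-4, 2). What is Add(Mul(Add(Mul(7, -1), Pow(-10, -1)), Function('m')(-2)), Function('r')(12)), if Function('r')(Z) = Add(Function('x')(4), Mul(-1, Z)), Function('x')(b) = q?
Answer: Rational(184, 5) ≈ 36.800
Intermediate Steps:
q = -8
Function('x')(b) = -8
Function('r')(Z) = Add(-8, Mul(-1, Z))
Add(Mul(Add(Mul(7, -1), Pow(-10, -1)), Function('m')(-2)), Function('r')(12)) = Add(Mul(Add(Mul(7, -1), Pow(-10, -1)), Mul(4, -2)), Add(-8, Mul(-1, 12))) = Add(Mul(Add(-7, Rational(-1, 10)), -8), Add(-8, -12)) = Add(Mul(Rational(-71, 10), -8), -20) = Add(Rational(284, 5), -20) = Rational(184, 5)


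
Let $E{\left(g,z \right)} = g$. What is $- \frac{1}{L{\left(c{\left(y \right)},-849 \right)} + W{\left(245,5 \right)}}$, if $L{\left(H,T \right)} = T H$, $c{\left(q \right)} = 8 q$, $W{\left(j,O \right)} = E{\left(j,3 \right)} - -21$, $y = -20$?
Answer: $- \frac{1}{136106} \approx -7.3472 \cdot 10^{-6}$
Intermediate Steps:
$W{\left(j,O \right)} = 21 + j$ ($W{\left(j,O \right)} = j - -21 = j + 21 = 21 + j$)
$L{\left(H,T \right)} = H T$
$- \frac{1}{L{\left(c{\left(y \right)},-849 \right)} + W{\left(245,5 \right)}} = - \frac{1}{8 \left(-20\right) \left(-849\right) + \left(21 + 245\right)} = - \frac{1}{\left(-160\right) \left(-849\right) + 266} = - \frac{1}{135840 + 266} = - \frac{1}{136106}$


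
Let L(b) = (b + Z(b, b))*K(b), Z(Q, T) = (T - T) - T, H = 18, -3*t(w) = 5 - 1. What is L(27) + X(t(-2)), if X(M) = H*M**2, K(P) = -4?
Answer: 32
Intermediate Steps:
t(w) = -4/3 (t(w) = -(5 - 1)/3 = -1/3*4 = -4/3)
Z(Q, T) = -T (Z(Q, T) = 0 - T = -T)
L(b) = 0 (L(b) = (b - b)*(-4) = 0*(-4) = 0)
X(M) = 18*M**2
L(27) + X(t(-2)) = 0 + 18*(-4/3)**2 = 0 + 18*(16/9) = 0 + 32 = 32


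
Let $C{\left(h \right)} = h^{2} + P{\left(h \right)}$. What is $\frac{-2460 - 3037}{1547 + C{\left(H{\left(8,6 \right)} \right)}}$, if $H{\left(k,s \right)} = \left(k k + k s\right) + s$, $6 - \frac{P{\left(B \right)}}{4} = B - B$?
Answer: $- \frac{5497}{15495} \approx -0.35476$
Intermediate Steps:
$P{\left(B \right)} = 24$ ($P{\left(B \right)} = 24 - 4 \left(B - B\right) = 24 - 0 = 24 + 0 = 24$)
$H{\left(k,s \right)} = s + k^{2} + k s$ ($H{\left(k,s \right)} = \left(k^{2} + k s\right) + s = s + k^{2} + k s$)
$C{\left(h \right)} = 24 + h^{2}$ ($C{\left(h \right)} = h^{2} + 24 = 24 + h^{2}$)
$\frac{-2460 - 3037}{1547 + C{\left(H{\left(8,6 \right)} \right)}} = \frac{-2460 - 3037}{1547 + \left(24 + \left(6 + 8^{2} + 8 \cdot 6\right)^{2}\right)} = - \frac{5497}{1547 + \left(24 + \left(6 + 64 + 48\right)^{2}\right)} = - \frac{5497}{1547 + \left(24 + 118^{2}\right)} = - \frac{5497}{1547 + \left(24 + 13924\right)} = - \frac{5497}{1547 + 13948} = - \frac{5497}{15495}$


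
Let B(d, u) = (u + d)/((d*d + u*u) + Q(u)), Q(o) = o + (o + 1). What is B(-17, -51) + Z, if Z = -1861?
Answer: -5190397/2789 ≈ -1861.0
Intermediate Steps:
Q(o) = 1 + 2*o (Q(o) = o + (1 + o) = 1 + 2*o)
B(d, u) = (d + u)/(1 + d² + u² + 2*u) (B(d, u) = (u + d)/((d*d + u*u) + (1 + 2*u)) = (d + u)/((d² + u²) + (1 + 2*u)) = (d + u)/(1 + d² + u² + 2*u))
B(-17, -51) + Z = (-17 - 51)/(1 + (-17)² + (-51)² + 2*(-51)) - 1861 = -68/(1 + 289 + 2601 - 102) - 1861 = -68/2789 - 1861 = -5190397/2789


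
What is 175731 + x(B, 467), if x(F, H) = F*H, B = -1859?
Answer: -692422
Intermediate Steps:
175731 + x(B, 467) = 175731 - 1859*467 = 175731 - 868153 = -692422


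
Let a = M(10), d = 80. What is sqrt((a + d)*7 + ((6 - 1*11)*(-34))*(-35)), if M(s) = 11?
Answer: I*sqrt(5313) ≈ 72.89*I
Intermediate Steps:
a = 11
sqrt((a + d)*7 + ((6 - 1*11)*(-34))*(-35)) = sqrt((11 + 80)*7 + ((6 - 1*11)*(-34))*(-35)) = sqrt(91*7 + ((6 - 11)*(-34))*(-35)) = sqrt(637 - 5*(-34)*(-35)) = sqrt(637 + 170*(-35)) = sqrt(637 - 5950) = sqrt(-5313) = I*sqrt(5313)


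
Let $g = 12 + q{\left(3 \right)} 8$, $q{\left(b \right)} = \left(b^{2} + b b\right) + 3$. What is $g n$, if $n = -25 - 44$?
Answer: $-12420$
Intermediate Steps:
$q{\left(b \right)} = 3 + 2 b^{2}$ ($q{\left(b \right)} = \left(b^{2} + b^{2}\right) + 3 = 2 b^{2} + 3 = 3 + 2 b^{2}$)
$n = -69$ ($n = -25 - 44 = -69$)
$g = 180$ ($g = 12 + \left(3 + 2 \cdot 3^{2}\right) 8 = 12 + \left(3 + 2 \cdot 9\right) 8 = 12 + \left(3 + 18\right) 8 = 12 + 21 \cdot 8 = 12 + 168 = 180$)
$g n = 180 \left(-69\right) = -12420$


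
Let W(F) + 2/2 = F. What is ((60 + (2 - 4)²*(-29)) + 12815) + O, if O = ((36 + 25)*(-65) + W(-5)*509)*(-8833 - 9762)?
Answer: 130531064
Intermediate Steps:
W(F) = -1 + F
O = 130518305 (O = ((36 + 25)*(-65) + (-1 - 5)*509)*(-8833 - 9762) = (61*(-65) - 6*509)*(-18595) = (-3965 - 3054)*(-18595) = -7019*(-18595) = 130518305)
((60 + (2 - 4)²*(-29)) + 12815) + O = ((60 + (2 - 4)²*(-29)) + 12815) + 130518305 = ((60 + (-2)²*(-29)) + 12815) + 130518305 = ((60 + 4*(-29)) + 12815) + 130518305 = ((60 - 116) + 12815) + 130518305 = (-56 + 12815) + 130518305 = 12759 + 130518305 = 130531064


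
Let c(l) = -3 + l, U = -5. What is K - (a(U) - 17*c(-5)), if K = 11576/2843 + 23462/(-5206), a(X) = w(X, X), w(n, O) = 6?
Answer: -1054065623/7400329 ≈ -142.44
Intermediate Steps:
a(X) = 6
K = -3218905/7400329 (K = 11576*(1/2843) + 23462*(-1/5206) = 11576/2843 - 11731/2603 = -3218905/7400329 ≈ -0.43497)
K - (a(U) - 17*c(-5)) = -3218905/7400329 - (6 - 17*(-3 - 5)) = -3218905/7400329 - (6 - 17*(-8)) = -3218905/7400329 - (6 + 136) = -3218905/7400329 - 1*142 = -3218905/7400329 - 142 = -1054065623/7400329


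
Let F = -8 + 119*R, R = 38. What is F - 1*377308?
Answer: -372794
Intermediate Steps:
F = 4514 (F = -8 + 119*38 = -8 + 4522 = 4514)
F - 1*377308 = 4514 - 1*377308 = 4514 - 377308 = -372794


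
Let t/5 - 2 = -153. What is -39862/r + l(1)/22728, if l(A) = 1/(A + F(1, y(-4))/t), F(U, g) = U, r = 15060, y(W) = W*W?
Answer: -56925017987/21506824560 ≈ -2.6468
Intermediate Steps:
y(W) = W²
t = -755 (t = 10 + 5*(-153) = 10 - 765 = -755)
l(A) = 1/(-1/755 + A) (l(A) = 1/(A + 1/(-755)) = 1/(A + 1*(-1/755)) = 1/(A - 1/755) = 1/(-1/755 + A))
-39862/r + l(1)/22728 = -39862/15060 + (755/(-1 + 755*1))/22728 = -39862*1/15060 + (755/(-1 + 755))*(1/22728) = -19931/7530 + (755/754)*(1/22728) = -19931/7530 + 755/17136912 = -56925017987/21506824560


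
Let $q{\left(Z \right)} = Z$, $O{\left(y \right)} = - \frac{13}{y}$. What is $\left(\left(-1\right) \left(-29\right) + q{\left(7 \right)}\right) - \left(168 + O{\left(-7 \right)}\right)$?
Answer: $- \frac{937}{7} \approx -133.86$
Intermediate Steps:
$\left(\left(-1\right) \left(-29\right) + q{\left(7 \right)}\right) - \left(168 + O{\left(-7 \right)}\right) = \left(\left(-1\right) \left(-29\right) + 7\right) - \left(168 - \frac{13}{-7}\right) = \left(29 + 7\right) - \left(168 - - \frac{13}{7}\right) = 36 - \frac{1189}{7} = - \frac{937}{7}$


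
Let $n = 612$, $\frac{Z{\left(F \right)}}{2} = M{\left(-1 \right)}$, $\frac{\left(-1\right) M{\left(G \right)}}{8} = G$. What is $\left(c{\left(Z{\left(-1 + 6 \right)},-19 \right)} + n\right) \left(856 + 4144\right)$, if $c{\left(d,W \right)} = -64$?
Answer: $2740000$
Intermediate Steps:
$M{\left(G \right)} = - 8 G$
$Z{\left(F \right)} = 16$ ($Z{\left(F \right)} = 2 \left(\left(-8\right) \left(-1\right)\right) = 2 \cdot 8 = 16$)
$\left(c{\left(Z{\left(-1 + 6 \right)},-19 \right)} + n\right) \left(856 + 4144\right) = \left(-64 + 612\right) \left(856 + 4144\right) = 548 \cdot 5000 = 2740000$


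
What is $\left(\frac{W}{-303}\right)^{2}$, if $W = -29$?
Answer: $\frac{841}{91809} \approx 0.0091603$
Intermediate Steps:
$\left(\frac{W}{-303}\right)^{2} = \left(- \frac{29}{-303}\right)^{2} = \left(\left(-29\right) \left(- \frac{1}{303}\right)\right)^{2} = \left(\frac{29}{303}\right)^{2} = \frac{841}{91809}$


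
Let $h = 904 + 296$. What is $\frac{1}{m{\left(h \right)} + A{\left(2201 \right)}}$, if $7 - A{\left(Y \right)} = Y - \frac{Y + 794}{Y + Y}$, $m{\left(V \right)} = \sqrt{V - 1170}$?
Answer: $- \frac{14167093062}{31072769500643} - \frac{19377604 \sqrt{30}}{93218308501929} \approx -0.00045707$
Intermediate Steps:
$h = 1200$
$m{\left(V \right)} = \sqrt{-1170 + V}$
$A{\left(Y \right)} = 7 - Y + \frac{794 + Y}{2 Y}$ ($A{\left(Y \right)} = 7 - \left(Y - \frac{Y + 794}{Y + Y}\right) = 7 - \left(Y - \frac{794 + Y}{2 Y}\right) = 7 - Y + \frac{794 + Y}{2 Y}$)
$\frac{1}{m{\left(h \right)} + A{\left(2201 \right)}} = \frac{1}{\sqrt{-1170 + 1200} + \left(\frac{15}{2} - 2201 + \frac{397}{2201}\right)} = \frac{1}{\sqrt{30} + \left(\frac{15}{2} - 2201 + 397 \cdot \frac{1}{2201}\right)} = \frac{1}{\sqrt{30} + \left(\frac{15}{2} - 2201 + \frac{397}{2201}\right)} = \frac{1}{\sqrt{30} - \frac{9654993}{4402}} = \frac{1}{- \frac{9654993}{4402} + \sqrt{30}}$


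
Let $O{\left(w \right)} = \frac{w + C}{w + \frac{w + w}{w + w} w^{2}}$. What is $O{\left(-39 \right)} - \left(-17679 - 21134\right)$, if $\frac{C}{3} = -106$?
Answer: $\frac{19173503}{494} \approx 38813.0$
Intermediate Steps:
$C = -318$ ($C = 3 \left(-106\right) = -318$)
$O{\left(w \right)} = \frac{-318 + w}{w + w^{2}}$ ($O{\left(w \right)} = \frac{w - 318}{w + \frac{w + w}{w + w} w^{2}} = \frac{-318 + w}{w + \frac{2 w}{2 w} w^{2}} = \frac{-318 + w}{w + 2 w \frac{1}{2 w} w^{2}} = \frac{-318 + w}{w + 1 w^{2}} = \frac{-318 + w}{w + w^{2}}$)
$O{\left(-39 \right)} - \left(-17679 - 21134\right) = \frac{-318 - 39}{\left(-39\right) \left(1 - 39\right)} - \left(-17679 - 21134\right) = \left(- \frac{1}{39}\right) \frac{1}{-38} \left(-357\right) - \left(-17679 - 21134\right) = \left(- \frac{1}{39}\right) \left(- \frac{1}{38}\right) \left(-357\right) - -38813 = - \frac{119}{494} + 38813 = \frac{19173503}{494}$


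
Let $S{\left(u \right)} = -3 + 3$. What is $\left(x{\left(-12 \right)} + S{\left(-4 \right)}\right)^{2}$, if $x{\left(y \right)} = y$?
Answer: $144$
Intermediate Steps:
$S{\left(u \right)} = 0$
$\left(x{\left(-12 \right)} + S{\left(-4 \right)}\right)^{2} = \left(-12 + 0\right)^{2} = \left(-12\right)^{2} = 144$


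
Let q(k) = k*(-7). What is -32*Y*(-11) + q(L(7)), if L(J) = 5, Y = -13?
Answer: -4611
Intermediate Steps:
q(k) = -7*k
-32*Y*(-11) + q(L(7)) = -32*(-13)*(-11) - 7*5 = 416*(-11) - 35 = -4576 - 35 = -4611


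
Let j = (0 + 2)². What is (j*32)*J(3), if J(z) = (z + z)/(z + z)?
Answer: 128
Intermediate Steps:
J(z) = 1 (J(z) = (2*z)/((2*z)) = (2*z)*(1/(2*z)) = 1)
j = 4 (j = 2² = 4)
(j*32)*J(3) = (4*32)*1 = 128*1 = 128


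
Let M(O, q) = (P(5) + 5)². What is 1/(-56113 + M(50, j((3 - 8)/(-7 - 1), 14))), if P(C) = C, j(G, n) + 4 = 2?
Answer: -1/56013 ≈ -1.7853e-5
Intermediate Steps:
j(G, n) = -2 (j(G, n) = -4 + 2 = -2)
M(O, q) = 100 (M(O, q) = (5 + 5)² = 10² = 100)
1/(-56113 + M(50, j((3 - 8)/(-7 - 1), 14))) = 1/(-56113 + 100) = 1/(-56013) = -1/56013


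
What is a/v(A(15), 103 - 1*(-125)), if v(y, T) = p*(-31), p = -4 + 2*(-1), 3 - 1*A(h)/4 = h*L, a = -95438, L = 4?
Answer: -47719/93 ≈ -513.11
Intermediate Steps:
A(h) = 12 - 16*h (A(h) = 12 - 4*h*4 = 12 - 16*h)
p = -6 (p = -4 - 2 = -6)
v(y, T) = 186 (v(y, T) = -6*(-31) = 186)
a/v(A(15), 103 - 1*(-125)) = -95438/186 = -95438*1/186 = -47719/93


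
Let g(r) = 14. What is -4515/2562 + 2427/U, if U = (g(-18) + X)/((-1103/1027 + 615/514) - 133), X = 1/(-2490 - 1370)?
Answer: -13362382786732045/580028651254 ≈ -23037.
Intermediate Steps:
X = -1/3860 (X = 1/(-3860) = -1/3860 ≈ -0.00025907)
U = -4754333207/45125401410 (U = (14 - 1/3860)/((-1103/1027 + 615/514) - 133) = 54039/(3860*((-1103*1/1027 + 615*(1/514)) - 133)) = 54039/(3860*((-1103/1027 + 615/514) - 133)) = 54039/(3860*(64663/527878 - 133)) = 54039/(3860*(-70143111/527878)) = (54039/3860)*(-527878/70143111) = -4754333207/45125401410 ≈ -0.10536)
-4515/2562 + 2427/U = -4515/2562 + 2427/(-4754333207/45125401410) = -4515*1/2562 + 2427*(-45125401410/4754333207) = -215/122 - 109519349222070/4754333207 = -13362382786732045/580028651254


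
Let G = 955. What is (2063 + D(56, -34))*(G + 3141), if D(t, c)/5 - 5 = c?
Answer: 7856128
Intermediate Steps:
D(t, c) = 25 + 5*c
(2063 + D(56, -34))*(G + 3141) = (2063 + (25 + 5*(-34)))*(955 + 3141) = (2063 + (25 - 170))*4096 = (2063 - 145)*4096 = 1918*4096 = 7856128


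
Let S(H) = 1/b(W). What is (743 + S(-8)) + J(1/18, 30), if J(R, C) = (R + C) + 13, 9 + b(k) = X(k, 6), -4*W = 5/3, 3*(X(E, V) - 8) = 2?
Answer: 14095/18 ≈ 783.06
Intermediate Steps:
X(E, V) = 26/3 (X(E, V) = 8 + (⅓)*2 = 8 + ⅔ = 26/3)
W = -5/12 (W = -5/(4*3) = -¼*5/3 = -5/12 ≈ -0.41667)
b(k) = -⅓ (b(k) = -9 + 26/3 = -⅓)
J(R, C) = 13 + C + R (J(R, C) = (C + R) + 13 = 13 + C + R)
S(H) = -3 (S(H) = 1/(-⅓) = -3)
(743 + S(-8)) + J(1/18, 30) = (743 - 3) + (13 + 30 + 1/18) = 740 + (13 + 30 + 1/18) = 740 + 775/18 = 14095/18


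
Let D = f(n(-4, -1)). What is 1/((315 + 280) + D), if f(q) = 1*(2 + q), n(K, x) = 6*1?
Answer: 1/603 ≈ 0.0016584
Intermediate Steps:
n(K, x) = 6
f(q) = 2 + q
D = 8 (D = 2 + 6 = 8)
1/((315 + 280) + D) = 1/((315 + 280) + 8) = 1/(595 + 8) = 1/603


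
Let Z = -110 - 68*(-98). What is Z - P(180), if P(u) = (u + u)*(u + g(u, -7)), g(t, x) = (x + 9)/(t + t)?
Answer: -58248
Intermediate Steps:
Z = 6554 (Z = -110 + 6664 = 6554)
g(t, x) = (9 + x)/(2*t) (g(t, x) = (9 + x)/((2*t)) = (9 + x)*(1/(2*t)) = (9 + x)/(2*t))
P(u) = 2*u*(u + 1/u) (P(u) = (u + u)*(u + (9 - 7)/(2*u)) = (2*u)*(u + (1/2)*2/u) = (2*u)*(u + 1/u) = 2*u*(u + 1/u))
Z - P(180) = 6554 - (2 + 2*180**2) = 6554 - (2 + 2*32400) = 6554 - (2 + 64800) = 6554 - 1*64802 = 6554 - 64802 = -58248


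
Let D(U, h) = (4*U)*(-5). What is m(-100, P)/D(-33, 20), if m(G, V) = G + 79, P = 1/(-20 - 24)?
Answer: -7/220 ≈ -0.031818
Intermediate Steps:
D(U, h) = -20*U
P = -1/44 (P = 1/(-44) = -1/44 ≈ -0.022727)
m(G, V) = 79 + G
m(-100, P)/D(-33, 20) = (79 - 100)/((-20*(-33))) = -21/660 = -21*1/660 = -7/220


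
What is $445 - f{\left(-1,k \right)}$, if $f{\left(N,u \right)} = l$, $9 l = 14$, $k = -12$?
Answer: $\frac{3991}{9} \approx 443.44$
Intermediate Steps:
$l = \frac{14}{9}$ ($l = \frac{1}{9} \cdot 14 = \frac{14}{9} \approx 1.5556$)
$f{\left(N,u \right)} = \frac{14}{9}$
$445 - f{\left(-1,k \right)} = 445 - \frac{14}{9} = \frac{3991}{9}$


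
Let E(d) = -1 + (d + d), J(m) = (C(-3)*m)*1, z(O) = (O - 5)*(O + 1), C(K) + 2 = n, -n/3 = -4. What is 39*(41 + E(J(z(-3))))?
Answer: 14040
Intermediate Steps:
n = 12 (n = -3*(-4) = 12)
C(K) = 10 (C(K) = -2 + 12 = 10)
z(O) = (1 + O)*(-5 + O) (z(O) = (-5 + O)*(1 + O) = (1 + O)*(-5 + O))
J(m) = 10*m (J(m) = (10*m)*1 = 10*m)
E(d) = -1 + 2*d
39*(41 + E(J(z(-3)))) = 39*(41 + (-1 + 2*(10*(-5 + (-3)² - 4*(-3))))) = 39*(41 + (-1 + 2*(10*(-5 + 9 + 12)))) = 39*(41 + (-1 + 2*(10*16))) = 39*(41 + (-1 + 2*160)) = 39*(41 + (-1 + 320)) = 39*(41 + 319) = 39*360 = 14040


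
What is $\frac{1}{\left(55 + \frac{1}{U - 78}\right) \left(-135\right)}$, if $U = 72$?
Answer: $- \frac{2}{14805} \approx -0.00013509$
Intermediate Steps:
$\frac{1}{\left(55 + \frac{1}{U - 78}\right) \left(-135\right)} = \frac{1}{\left(55 + \frac{1}{72 - 78}\right) \left(-135\right)} = \frac{1}{\left(55 + \frac{1}{-6}\right) \left(-135\right)} = \frac{1}{\left(55 - \frac{1}{6}\right) \left(-135\right)} = \frac{1}{\frac{329}{6} \left(-135\right)} = \frac{1}{- \frac{14805}{2}} = - \frac{2}{14805}$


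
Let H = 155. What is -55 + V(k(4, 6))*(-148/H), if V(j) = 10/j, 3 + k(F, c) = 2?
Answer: -1409/31 ≈ -45.452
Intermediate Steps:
k(F, c) = -1 (k(F, c) = -3 + 2 = -1)
-55 + V(k(4, 6))*(-148/H) = -55 + (10/(-1))*(-148/155) = -55 + (10*(-1))*(-148*1/155) = -55 - 10*(-148/155) = -55 + 296/31 = -1409/31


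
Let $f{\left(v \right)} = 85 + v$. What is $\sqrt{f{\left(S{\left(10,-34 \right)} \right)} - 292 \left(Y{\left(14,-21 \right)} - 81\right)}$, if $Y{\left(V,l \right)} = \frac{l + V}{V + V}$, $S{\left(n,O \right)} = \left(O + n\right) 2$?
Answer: $109 \sqrt{2} \approx 154.15$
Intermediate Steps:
$S{\left(n,O \right)} = 2 O + 2 n$
$Y{\left(V,l \right)} = \frac{V + l}{2 V}$
$\sqrt{f{\left(S{\left(10,-34 \right)} \right)} - 292 \left(Y{\left(14,-21 \right)} - 81\right)} = \sqrt{\left(85 + \left(2 \left(-34\right) + 2 \cdot 10\right)\right) - 292 \left(\frac{14 - 21}{2 \cdot 14} - 81\right)} = \sqrt{\left(85 + \left(-68 + 20\right)\right) - 292 \left(\frac{1}{2} \cdot \frac{1}{14} \left(-7\right) - 81\right)} = \sqrt{\left(85 - 48\right) - 292 \left(- \frac{1}{4} - 81\right)} = \sqrt{37 - -23725} = \sqrt{37 + 23725} = \sqrt{23762} = 109 \sqrt{2}$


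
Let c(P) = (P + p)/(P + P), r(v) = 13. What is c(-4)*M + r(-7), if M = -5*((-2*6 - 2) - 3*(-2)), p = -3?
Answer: 48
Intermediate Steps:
c(P) = (-3 + P)/(2*P) (c(P) = (P - 3)/(P + P) = (-3 + P)/((2*P)) = (-3 + P)*(1/(2*P)) = (-3 + P)/(2*P))
M = 40 (M = -5*((-12 - 2) + 6) = -5*(-14 + 6) = -5*(-8) = 40)
c(-4)*M + r(-7) = ((1/2)*(-3 - 4)/(-4))*40 + 13 = ((1/2)*(-1/4)*(-7))*40 + 13 = (7/8)*40 + 13 = 35 + 13 = 48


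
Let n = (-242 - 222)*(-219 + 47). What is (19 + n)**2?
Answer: 6372349929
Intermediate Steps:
n = 79808 (n = -464*(-172) = 79808)
(19 + n)**2 = (19 + 79808)**2 = 79827**2 = 6372349929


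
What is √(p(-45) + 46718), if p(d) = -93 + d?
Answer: 2*√11645 ≈ 215.82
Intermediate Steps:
√(p(-45) + 46718) = √((-93 - 45) + 46718) = √(-138 + 46718) = √46580 = 2*√11645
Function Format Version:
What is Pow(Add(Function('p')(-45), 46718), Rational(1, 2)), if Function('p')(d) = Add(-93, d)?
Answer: Mul(2, Pow(11645, Rational(1, 2))) ≈ 215.82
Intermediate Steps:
Pow(Add(Function('p')(-45), 46718), Rational(1, 2)) = Pow(Add(Add(-93, -45), 46718), Rational(1, 2)) = Pow(Add(-138, 46718), Rational(1, 2)) = Pow(46580, Rational(1, 2)) = Mul(2, Pow(11645, Rational(1, 2)))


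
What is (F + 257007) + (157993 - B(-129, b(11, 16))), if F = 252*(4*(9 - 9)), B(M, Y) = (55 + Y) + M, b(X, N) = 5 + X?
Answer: 415058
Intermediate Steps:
B(M, Y) = 55 + M + Y
F = 0 (F = 252*(4*0) = 252*0 = 0)
(F + 257007) + (157993 - B(-129, b(11, 16))) = (0 + 257007) + (157993 - (55 - 129 + (5 + 11))) = 257007 + (157993 - (55 - 129 + 16)) = 257007 + (157993 - 1*(-58)) = 257007 + (157993 + 58) = 257007 + 158051 = 415058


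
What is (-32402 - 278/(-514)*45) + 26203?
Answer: -1586888/257 ≈ -6174.7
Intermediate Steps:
(-32402 - 278/(-514)*45) + 26203 = (-32402 - 278*(-1/514)*45) + 26203 = (-32402 + (139/257)*45) + 26203 = (-32402 + 6255/257) + 26203 = -8321059/257 + 26203 = -1586888/257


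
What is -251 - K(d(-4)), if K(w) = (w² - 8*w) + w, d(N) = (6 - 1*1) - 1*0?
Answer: -241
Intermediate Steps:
d(N) = 5 (d(N) = (6 - 1) + 0 = 5 + 0 = 5)
K(w) = w² - 7*w
-251 - K(d(-4)) = -251 - 5*(-7 + 5) = -251 - 5*(-2) = -251 - 1*(-10) = -251 + 10 = -241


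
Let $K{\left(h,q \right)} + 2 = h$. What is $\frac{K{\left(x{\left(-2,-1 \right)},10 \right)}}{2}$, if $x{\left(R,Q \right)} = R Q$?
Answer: $0$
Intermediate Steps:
$x{\left(R,Q \right)} = Q R$
$K{\left(h,q \right)} = -2 + h$
$\frac{K{\left(x{\left(-2,-1 \right)},10 \right)}}{2} = \frac{-2 - -2}{2} = \frac{-2 + 2}{2} = \frac{1}{2} \cdot 0 = 0$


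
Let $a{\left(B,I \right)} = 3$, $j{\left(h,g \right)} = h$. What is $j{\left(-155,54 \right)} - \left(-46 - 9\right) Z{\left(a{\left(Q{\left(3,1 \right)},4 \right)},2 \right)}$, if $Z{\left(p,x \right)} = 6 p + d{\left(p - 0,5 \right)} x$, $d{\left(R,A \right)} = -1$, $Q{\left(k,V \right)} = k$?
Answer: $725$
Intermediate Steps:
$Z{\left(p,x \right)} = - x + 6 p$ ($Z{\left(p,x \right)} = 6 p - x = - x + 6 p$)
$j{\left(-155,54 \right)} - \left(-46 - 9\right) Z{\left(a{\left(Q{\left(3,1 \right)},4 \right)},2 \right)} = -155 - \left(-46 - 9\right) \left(\left(-1\right) 2 + 6 \cdot 3\right) = -155 - - 55 \left(-2 + 18\right) = -155 - \left(-55\right) 16 = -155 - -880 = -155 + 880 = 725$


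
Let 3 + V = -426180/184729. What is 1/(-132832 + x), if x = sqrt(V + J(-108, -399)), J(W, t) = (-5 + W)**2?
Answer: -12268961264/1629709483707531 - sqrt(435558512922586)/3259418967415062 ≈ -7.5347e-6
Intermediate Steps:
V = -980367/184729 (V = -3 - 426180/184729 = -980367/184729 ≈ -5.3071)
x = sqrt(435558512922586)/184729 (x = sqrt(-980367/184729 + (-5 - 108)**2) = sqrt(-980367/184729 + (-113)**2) = sqrt(-980367/184729 + 12769) = sqrt(2357824234/184729) = sqrt(435558512922586)/184729 ≈ 112.98)
1/(-132832 + x) = 1/(-132832 + sqrt(435558512922586)/184729)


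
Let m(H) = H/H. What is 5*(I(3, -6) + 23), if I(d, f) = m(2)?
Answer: 120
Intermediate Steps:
m(H) = 1
I(d, f) = 1
5*(I(3, -6) + 23) = 5*(1 + 23) = 5*24 = 120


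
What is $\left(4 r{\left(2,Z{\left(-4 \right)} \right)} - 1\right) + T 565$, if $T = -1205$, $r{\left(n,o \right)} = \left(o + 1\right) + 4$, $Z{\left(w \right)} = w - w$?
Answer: $-680806$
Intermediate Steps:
$Z{\left(w \right)} = 0$
$r{\left(n,o \right)} = 5 + o$ ($r{\left(n,o \right)} = \left(1 + o\right) + 4 = 5 + o$)
$\left(4 r{\left(2,Z{\left(-4 \right)} \right)} - 1\right) + T 565 = \left(4 \left(5 + 0\right) - 1\right) - 680825 = \left(4 \cdot 5 - 1\right) - 680825 = \left(20 - 1\right) - 680825 = 19 - 680825 = -680806$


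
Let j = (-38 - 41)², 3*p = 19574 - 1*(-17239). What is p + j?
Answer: 18512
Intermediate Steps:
p = 12271 (p = (19574 - 1*(-17239))/3 = (19574 + 17239)/3 = (⅓)*36813 = 12271)
j = 6241 (j = (-79)² = 6241)
p + j = 12271 + 6241 = 18512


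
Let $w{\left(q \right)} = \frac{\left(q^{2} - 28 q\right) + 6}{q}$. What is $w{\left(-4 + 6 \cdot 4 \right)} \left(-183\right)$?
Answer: $\frac{14091}{10} \approx 1409.1$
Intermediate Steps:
$w{\left(q \right)} = \frac{6 + q^{2} - 28 q}{q}$
$w{\left(-4 + 6 \cdot 4 \right)} \left(-183\right) = \left(-28 + \left(-4 + 6 \cdot 4\right) + \frac{6}{-4 + 6 \cdot 4}\right) \left(-183\right) = \left(-28 + \left(-4 + 24\right) + \frac{6}{-4 + 24}\right) \left(-183\right) = \left(-28 + 20 + \frac{6}{20}\right) \left(-183\right) = \left(-28 + 20 + 6 \cdot \frac{1}{20}\right) \left(-183\right) = \left(-28 + 20 + \frac{3}{10}\right) \left(-183\right) = \left(- \frac{77}{10}\right) \left(-183\right) = \frac{14091}{10}$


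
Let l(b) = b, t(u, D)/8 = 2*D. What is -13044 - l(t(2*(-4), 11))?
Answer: -13220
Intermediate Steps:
t(u, D) = 16*D (t(u, D) = 8*(2*D) = 16*D)
-13044 - l(t(2*(-4), 11)) = -13044 - 16*11 = -13044 - 1*176 = -13044 - 176 = -13220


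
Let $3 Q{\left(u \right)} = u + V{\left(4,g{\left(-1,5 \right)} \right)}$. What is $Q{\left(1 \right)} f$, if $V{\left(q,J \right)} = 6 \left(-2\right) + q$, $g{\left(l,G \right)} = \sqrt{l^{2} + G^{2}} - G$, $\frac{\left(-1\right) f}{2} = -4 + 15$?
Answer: $\frac{154}{3} \approx 51.333$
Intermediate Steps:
$f = -22$ ($f = - 2 \left(-4 + 15\right) = \left(-2\right) 11 = -22$)
$g{\left(l,G \right)} = \sqrt{G^{2} + l^{2}} - G$
$V{\left(q,J \right)} = -12 + q$
$Q{\left(u \right)} = - \frac{8}{3} + \frac{u}{3}$ ($Q{\left(u \right)} = \frac{u + \left(-12 + 4\right)}{3} = \frac{u - 8}{3} = \frac{-8 + u}{3} = - \frac{8}{3} + \frac{u}{3}$)
$Q{\left(1 \right)} f = \left(- \frac{8}{3} + \frac{1}{3} \cdot 1\right) \left(-22\right) = \left(- \frac{8}{3} + \frac{1}{3}\right) \left(-22\right) = \left(- \frac{7}{3}\right) \left(-22\right) = \frac{154}{3}$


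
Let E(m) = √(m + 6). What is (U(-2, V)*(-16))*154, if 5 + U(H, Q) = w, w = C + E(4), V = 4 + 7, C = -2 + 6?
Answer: 2464 - 2464*√10 ≈ -5327.9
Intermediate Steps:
C = 4
E(m) = √(6 + m)
V = 11
w = 4 + √10 (w = 4 + √(6 + 4) = 4 + √10 ≈ 7.1623)
U(H, Q) = -1 + √10 (U(H, Q) = -5 + (4 + √10) = -1 + √10)
(U(-2, V)*(-16))*154 = ((-1 + √10)*(-16))*154 = (16 - 16*√10)*154 = 2464 - 2464*√10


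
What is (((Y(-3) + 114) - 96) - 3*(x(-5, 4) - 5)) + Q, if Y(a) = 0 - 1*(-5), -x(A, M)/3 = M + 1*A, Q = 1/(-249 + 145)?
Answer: 3015/104 ≈ 28.990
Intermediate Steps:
Q = -1/104 (Q = 1/(-104) = -1/104 ≈ -0.0096154)
x(A, M) = -3*A - 3*M (x(A, M) = -3*(M + 1*A) = -3*(M + A) = -3*(A + M) = -3*A - 3*M)
Y(a) = 5 (Y(a) = 0 + 5 = 5)
(((Y(-3) + 114) - 96) - 3*(x(-5, 4) - 5)) + Q = (((5 + 114) - 96) - 3*((-3*(-5) - 3*4) - 5)) - 1/104 = ((119 - 96) - 3*((15 - 12) - 5)) - 1/104 = (23 - 3*(3 - 5)) - 1/104 = (23 - 3*(-2)) - 1/104 = (23 + 6) - 1/104 = 29 - 1/104 = 3015/104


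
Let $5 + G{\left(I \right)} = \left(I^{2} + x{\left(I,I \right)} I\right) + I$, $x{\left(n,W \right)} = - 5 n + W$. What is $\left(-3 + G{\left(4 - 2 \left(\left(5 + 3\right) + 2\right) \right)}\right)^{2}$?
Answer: $627264$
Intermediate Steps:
$x{\left(n,W \right)} = W - 5 n$
$G{\left(I \right)} = -5 + I - 3 I^{2}$ ($G{\left(I \right)} = -5 + \left(\left(I^{2} + \left(I - 5 I\right) I\right) + I\right) = -5 + \left(\left(I^{2} + - 4 I I\right) + I\right) = -5 + \left(\left(I^{2} - 4 I^{2}\right) + I\right) = -5 - \left(- I + 3 I^{2}\right) = -5 + I - 3 I^{2}$)
$\left(-3 + G{\left(4 - 2 \left(\left(5 + 3\right) + 2\right) \right)}\right)^{2} = \left(-3 - \left(1 + 2 \left(\left(5 + 3\right) + 2\right) + 3 \left(4 - 2 \left(\left(5 + 3\right) + 2\right)\right)^{2}\right)\right)^{2} = \left(-3 - \left(1 + 2 \left(8 + 2\right) + 3 \left(4 - 2 \left(8 + 2\right)\right)^{2}\right)\right)^{2} = \left(-3 - \left(21 + 3 \left(4 - 20\right)^{2}\right)\right)^{2} = \left(-3 - \left(21 + 768\right)\right)^{2} = \left(-3 - 789\right)^{2} = \left(-792\right)^{2} = 627264$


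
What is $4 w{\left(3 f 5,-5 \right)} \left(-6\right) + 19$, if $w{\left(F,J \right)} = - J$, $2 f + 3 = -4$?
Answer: $-101$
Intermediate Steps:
$f = - \frac{7}{2}$ ($f = - \frac{3}{2} + \frac{1}{2} \left(-4\right) = - \frac{3}{2} - 2 = - \frac{7}{2} \approx -3.5$)
$4 w{\left(3 f 5,-5 \right)} \left(-6\right) + 19 = 4 \left(\left(-1\right) \left(-5\right)\right) \left(-6\right) + 19 = 4 \cdot 5 \left(-6\right) + 19 = 20 \left(-6\right) + 19 = -120 + 19 = -101$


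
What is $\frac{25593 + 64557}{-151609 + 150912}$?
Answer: $- \frac{90150}{697} \approx -129.34$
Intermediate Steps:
$\frac{25593 + 64557}{-151609 + 150912} = \frac{90150}{-697} = 90150 \left(- \frac{1}{697}\right) = - \frac{90150}{697}$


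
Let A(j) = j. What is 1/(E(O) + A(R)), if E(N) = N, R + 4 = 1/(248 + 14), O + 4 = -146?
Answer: -262/40347 ≈ -0.0064937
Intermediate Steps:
O = -150 (O = -4 - 146 = -150)
R = -1047/262 (R = -4 + 1/(248 + 14) = -4 + 1/262 = -1047/262 ≈ -3.9962)
1/(E(O) + A(R)) = 1/(-150 - 1047/262) = 1/(-40347/262) = -262/40347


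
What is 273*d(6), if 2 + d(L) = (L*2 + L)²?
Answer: 87906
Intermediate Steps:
d(L) = -2 + 9*L² (d(L) = -2 + (L*2 + L)² = -2 + (2*L + L)² = -2 + (3*L)² = -2 + 9*L²)
273*d(6) = 273*(-2 + 9*6²) = 273*(-2 + 9*36) = 273*(-2 + 324) = 273*322 = 87906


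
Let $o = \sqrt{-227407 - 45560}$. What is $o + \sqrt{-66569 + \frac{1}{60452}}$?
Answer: $i \left(\sqrt{272967} + \frac{\sqrt{60818175703131}}{30226}\right) \approx 780.47 i$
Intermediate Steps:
$o = i \sqrt{272967}$ ($o = \sqrt{-272967} = i \sqrt{272967} \approx 522.46 i$)
$o + \sqrt{-66569 + \frac{1}{60452}} = i \sqrt{272967} + \sqrt{-66569 + \frac{1}{60452}} = i \sqrt{272967} + \sqrt{- \frac{4024229187}{60452}} = i \sqrt{272967} + \frac{i \sqrt{60818175703131}}{30226}$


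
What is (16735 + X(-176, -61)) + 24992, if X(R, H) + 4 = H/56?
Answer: 2336427/56 ≈ 41722.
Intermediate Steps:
X(R, H) = -4 + H/56
(16735 + X(-176, -61)) + 24992 = (16735 + (-4 + (1/56)*(-61))) + 24992 = (16735 + (-4 - 61/56)) + 24992 = (16735 - 285/56) + 24992 = 936875/56 + 24992 = 2336427/56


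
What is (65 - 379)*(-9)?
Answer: 2826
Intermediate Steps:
(65 - 379)*(-9) = -314*(-9) = 2826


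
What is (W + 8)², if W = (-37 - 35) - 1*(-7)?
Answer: 3249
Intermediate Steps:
W = -65 (W = -72 + 7 = -65)
(W + 8)² = (-65 + 8)² = (-57)² = 3249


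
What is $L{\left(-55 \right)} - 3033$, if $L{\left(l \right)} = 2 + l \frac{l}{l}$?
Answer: $-3086$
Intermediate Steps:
$L{\left(l \right)} = 2 + l$ ($L{\left(l \right)} = 2 + l 1 = 2 + l$)
$L{\left(-55 \right)} - 3033 = \left(2 - 55\right) - 3033 = -53 - 3033 = -3086$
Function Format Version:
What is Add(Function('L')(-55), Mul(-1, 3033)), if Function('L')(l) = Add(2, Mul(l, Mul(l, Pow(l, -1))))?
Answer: -3086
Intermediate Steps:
Function('L')(l) = Add(2, l) (Function('L')(l) = Add(2, Mul(l, 1)) = Add(2, l))
Add(Function('L')(-55), Mul(-1, 3033)) = Add(Add(2, -55), Mul(-1, 3033)) = Add(-53, -3033) = -3086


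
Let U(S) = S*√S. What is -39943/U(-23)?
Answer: -39943*I*√23/529 ≈ -362.12*I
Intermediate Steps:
U(S) = S^(3/2)
-39943/U(-23) = -39943*I*√23/529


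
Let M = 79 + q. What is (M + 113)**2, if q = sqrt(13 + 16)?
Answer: (192 + sqrt(29))**2 ≈ 38961.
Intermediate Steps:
q = sqrt(29) ≈ 5.3852
M = 79 + sqrt(29) ≈ 84.385
(M + 113)**2 = ((79 + sqrt(29)) + 113)**2 = (192 + sqrt(29))**2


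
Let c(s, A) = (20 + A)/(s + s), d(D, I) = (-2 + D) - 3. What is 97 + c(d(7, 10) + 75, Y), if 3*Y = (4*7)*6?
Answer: 7507/77 ≈ 97.494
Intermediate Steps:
Y = 56 (Y = ((4*7)*6)/3 = (28*6)/3 = (1/3)*168 = 56)
d(D, I) = -5 + D
c(s, A) = (20 + A)/(2*s) (c(s, A) = (20 + A)/((2*s)) = (20 + A)*(1/(2*s)) = (20 + A)/(2*s))
97 + c(d(7, 10) + 75, Y) = 97 + (20 + 56)/(2*((-5 + 7) + 75)) = 97 + (1/2)*76/(2 + 75) = 97 + (1/2)*76/77 = 97 + (1/2)*(1/77)*76 = 97 + 38/77 = 7507/77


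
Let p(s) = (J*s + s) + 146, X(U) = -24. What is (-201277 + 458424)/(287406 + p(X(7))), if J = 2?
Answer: 257147/287480 ≈ 0.89449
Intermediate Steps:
p(s) = 146 + 3*s (p(s) = (2*s + s) + 146 = 3*s + 146 = 146 + 3*s)
(-201277 + 458424)/(287406 + p(X(7))) = (-201277 + 458424)/(287406 + (146 + 3*(-24))) = 257147/(287406 + (146 - 72)) = 257147/(287406 + 74) = 257147/287480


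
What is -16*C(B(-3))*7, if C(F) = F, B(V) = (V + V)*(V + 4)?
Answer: 672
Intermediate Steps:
B(V) = 2*V*(4 + V) (B(V) = (2*V)*(4 + V) = 2*V*(4 + V))
-16*C(B(-3))*7 = -32*(-3)*(4 - 3)*7 = -32*(-3)*7 = -16*(-6)*7 = 96*7 = 672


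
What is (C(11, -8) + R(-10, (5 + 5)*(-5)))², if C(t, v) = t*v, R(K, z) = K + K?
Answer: 11664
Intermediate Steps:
R(K, z) = 2*K
(C(11, -8) + R(-10, (5 + 5)*(-5)))² = (11*(-8) + 2*(-10))² = (-88 - 20)² = (-108)² = 11664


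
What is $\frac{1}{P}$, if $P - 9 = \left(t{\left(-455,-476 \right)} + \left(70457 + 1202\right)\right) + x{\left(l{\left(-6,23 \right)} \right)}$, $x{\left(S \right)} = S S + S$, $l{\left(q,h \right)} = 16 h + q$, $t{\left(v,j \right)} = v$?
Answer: $\frac{1}{202619} \approx 4.9354 \cdot 10^{-6}$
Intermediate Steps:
$l{\left(q,h \right)} = q + 16 h$
$x{\left(S \right)} = S + S^{2}$ ($x{\left(S \right)} = S^{2} + S = S + S^{2}$)
$P = 202619$ ($P = 9 + \left(\left(-455 + \left(70457 + 1202\right)\right) + \left(-6 + 16 \cdot 23\right) \left(1 + \left(-6 + 16 \cdot 23\right)\right)\right) = 9 + \left(\left(-455 + 71659\right) + \left(-6 + 368\right) \left(1 + \left(-6 + 368\right)\right)\right) = 9 + \left(71204 + 362 \left(1 + 362\right)\right) = 9 + \left(71204 + 362 \cdot 363\right) = 9 + \left(71204 + 131406\right) = 9 + 202610 = 202619$)
$\frac{1}{P} = \frac{1}{202619}$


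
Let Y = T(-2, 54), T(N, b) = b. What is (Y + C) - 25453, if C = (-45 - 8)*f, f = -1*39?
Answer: -23332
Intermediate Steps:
Y = 54
f = -39
C = 2067 (C = (-45 - 8)*(-39) = -53*(-39) = 2067)
(Y + C) - 25453 = (54 + 2067) - 25453 = 2121 - 25453 = -23332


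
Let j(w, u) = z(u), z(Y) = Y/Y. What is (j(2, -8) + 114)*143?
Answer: 16445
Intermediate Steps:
z(Y) = 1
j(w, u) = 1
(j(2, -8) + 114)*143 = (1 + 114)*143 = 115*143 = 16445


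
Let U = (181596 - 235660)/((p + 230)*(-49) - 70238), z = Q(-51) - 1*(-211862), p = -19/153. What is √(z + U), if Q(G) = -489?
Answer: √32867703662268760733/12469793 ≈ 459.75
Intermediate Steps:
p = -19/153 (p = -19*1/153 = -19/153 ≈ -0.12418)
z = 211373 (z = -489 - 1*(-211862) = -489 + 211862 = 211373)
U = 8271792/12469793 (U = (181596 - 235660)/((-19/153 + 230)*(-49) - 70238) = -54064/((35171/153)*(-49) - 70238) = -54064/(-1723379/153 - 70238) = -54064/(-12469793/153) = -54064*(-153/12469793) = 8271792/12469793 ≈ 0.66335)
√(z + U) = √(211373 + 8271792/12469793) = √(2635785827581/12469793) = √32867703662268760733/12469793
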